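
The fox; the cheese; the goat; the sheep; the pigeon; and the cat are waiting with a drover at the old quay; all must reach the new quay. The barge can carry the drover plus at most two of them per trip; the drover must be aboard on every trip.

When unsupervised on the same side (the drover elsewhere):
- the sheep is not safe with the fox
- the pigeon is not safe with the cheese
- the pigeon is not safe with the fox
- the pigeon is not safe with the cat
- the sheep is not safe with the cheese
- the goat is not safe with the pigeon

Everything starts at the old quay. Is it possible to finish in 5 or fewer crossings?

No

Counting alone: the drover can take at most 2 across per trip to the new quay, so moving all 6 needs at least 3 loaded trips out, with a return between consecutive ones — at least 5 crossings.
The safety rule pushes this higher. Following every safe sequence of crossings, the most of the 6 that can be at the new quay as the barge arrives there on crossing 5 is 5 — never all 6.
So the move cannot be finished within 5 crossings. (The shortest complete plan takes 7:)
1. Drover goes to the new quay with the pigeon and the sheep.
2. Drover goes back to the old quay alone.
3. Drover goes to the new quay with the cheese and the fox.
4. Drover goes back to the old quay with the pigeon and the sheep.
5. Drover goes to the new quay with the cat and the goat.
6. Drover goes back to the old quay alone.
7. Drover goes to the new quay with the pigeon and the sheep.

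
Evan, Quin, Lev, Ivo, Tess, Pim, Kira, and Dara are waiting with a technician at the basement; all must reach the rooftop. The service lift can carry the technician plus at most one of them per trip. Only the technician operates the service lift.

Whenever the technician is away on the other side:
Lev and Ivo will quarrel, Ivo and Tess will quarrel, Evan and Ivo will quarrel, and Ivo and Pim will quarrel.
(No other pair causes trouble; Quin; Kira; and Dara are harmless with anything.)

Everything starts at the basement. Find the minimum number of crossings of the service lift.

impossible

Following every safe sequence of crossings from the start, the most of the 8 that can be at the rooftop as the service lift arrives there on crossings 1, 3, 5, 7, 9 is 1, 2, 3, 4, 5 respectively; the best ever achieved is 5 of 8.
From crossing 11 on, no configuration arises that was not already reachable earlier: only 88 distinct safe configurations (who is on which side, and where the service lift is) can ever be reached, none of them has everyone across, and every continuation just revisits them. So no valid plan exists.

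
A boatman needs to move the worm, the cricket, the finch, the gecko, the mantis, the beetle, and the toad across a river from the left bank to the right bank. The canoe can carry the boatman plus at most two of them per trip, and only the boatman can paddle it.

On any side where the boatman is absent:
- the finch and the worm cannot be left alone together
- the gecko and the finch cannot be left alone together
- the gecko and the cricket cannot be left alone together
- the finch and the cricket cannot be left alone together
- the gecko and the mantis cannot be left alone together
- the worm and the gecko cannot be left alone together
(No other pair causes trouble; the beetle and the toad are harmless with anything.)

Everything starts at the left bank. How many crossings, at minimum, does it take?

Counting alone: the boatman can take at most 2 across per trip to the right bank, so moving all 7 needs at least 4 loaded trips out, with a return between consecutive ones — at least 7 crossings.
The safety rule pushes this higher. Following every safe sequence of crossings, the most of the 7 that can be at the right bank as the canoe arrives there on crossings 7, 9 is 5, 6 respectively — never all 7.
So no plan with fewer than 11 crossings exists, and this one achieves 11:
1. Boatman goes to the right bank with the finch and the gecko.
2. Boatman goes back to the left bank with the finch.
3. Boatman goes to the right bank with the cricket and the worm.
4. Boatman goes back to the left bank with the gecko.
5. Boatman goes to the right bank with the finch and the mantis.
6. Boatman goes back to the left bank with the finch.
7. Boatman goes to the right bank with the beetle and the finch.
8. Boatman goes back to the left bank with the finch.
9. Boatman goes to the right bank with the finch and the toad.
10. Boatman goes back to the left bank with the finch.
11. Boatman goes to the right bank with the finch and the gecko.

11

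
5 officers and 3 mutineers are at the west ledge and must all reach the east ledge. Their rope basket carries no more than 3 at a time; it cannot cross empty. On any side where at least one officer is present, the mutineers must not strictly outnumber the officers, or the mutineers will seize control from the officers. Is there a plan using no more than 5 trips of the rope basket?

Counting alone: each trip to the east ledge takes at most 3 across and each return brings at least 1 back, so after t trips out (and t−1 returns) at most 3t − (t−1) of the 8 are across; that first reaches 8 at t = 4, so at least 7 crossings are needed.
Since 5 < 7, 5 crossings cannot be enough. (The shortest complete plan in fact takes 7:)
1. 2 mutineers → the east ledge.  (the west ledge: 5O 1M; the east ledge: 0O 2M)
2. 1 mutineer ← the west ledge.  (the west ledge: 5O 2M; the east ledge: 0O 1M)
3. 2 officers and 1 mutineer → the east ledge.  (the west ledge: 3O 1M; the east ledge: 2O 2M)
4. 1 mutineer ← the west ledge.  (the west ledge: 3O 2M; the east ledge: 2O 1M)
5. 1 officer and 2 mutineers → the east ledge.  (the west ledge: 2O 0M; the east ledge: 3O 3M)
6. 1 mutineer ← the west ledge.  (the west ledge: 2O 1M; the east ledge: 3O 2M)
7. 2 officers and 1 mutineer → the east ledge.  (the west ledge: 0O 0M; the east ledge: 5O 3M)

No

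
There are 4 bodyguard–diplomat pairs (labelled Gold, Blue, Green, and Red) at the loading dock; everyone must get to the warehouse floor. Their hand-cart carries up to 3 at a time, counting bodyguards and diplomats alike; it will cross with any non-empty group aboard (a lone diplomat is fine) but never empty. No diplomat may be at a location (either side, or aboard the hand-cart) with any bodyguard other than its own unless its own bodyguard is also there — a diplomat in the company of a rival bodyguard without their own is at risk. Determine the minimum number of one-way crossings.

9

Counting alone: each trip to the warehouse floor takes at most 3 across and each return brings at least 1 back, so after t trips out (and t−1 returns) at most 3t − (t−1) of the 8 are across; that first reaches 8 at t = 4, so at least 7 crossings are needed.
The safety rule pushes this higher. Following every safe sequence of crossings, the most of the 8 that can be at the warehouse floor as the hand-cart arrives there on crossing 7 is 7 — never all 8.
So no plan with fewer than 9 crossings exists, and this one achieves 9:
1. bodyguard Gold and diplomat Gold cross → the warehouse floor.
2. bodyguard Gold crosses ← the loading dock.
3. bodyguard Blue, bodyguard Gold, and diplomat Blue cross → the warehouse floor.
4. bodyguard Gold and diplomat Gold cross ← the loading dock.
5. bodyguard Gold, bodyguard Green, and bodyguard Red cross → the warehouse floor.
6. diplomat Blue crosses ← the loading dock.
7. diplomat Blue and diplomat Gold cross → the warehouse floor.
8. diplomat Gold crosses ← the loading dock.
9. diplomat Gold, diplomat Green, and diplomat Red cross → the warehouse floor.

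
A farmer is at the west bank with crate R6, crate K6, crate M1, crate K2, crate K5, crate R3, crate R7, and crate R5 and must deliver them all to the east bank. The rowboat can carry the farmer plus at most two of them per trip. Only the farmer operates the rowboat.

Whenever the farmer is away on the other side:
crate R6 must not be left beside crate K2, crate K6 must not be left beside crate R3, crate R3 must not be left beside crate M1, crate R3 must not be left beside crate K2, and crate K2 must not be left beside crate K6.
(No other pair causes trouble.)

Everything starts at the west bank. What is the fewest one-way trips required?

Counting alone: the farmer can take at most 2 across per trip to the east bank, so moving all 8 needs at least 4 loaded trips out, with a return between consecutive ones — at least 7 crossings.
The safety rule pushes this higher. Following every safe sequence of crossings, the most of the 8 that can be at the east bank as the rowboat arrives there on crossings 7, 9, 11 is 5, 6, 7 respectively — never all 8.
So no plan with fewer than 13 crossings exists, and this one achieves 13:
1. Farmer goes to the east bank with crate K2 and crate R3.
2. Farmer goes back to the west bank with crate K2.
3. Farmer goes to the east bank with crate K6 and crate R6.
4. Farmer goes back to the west bank with crate K6.
5. Farmer goes to the east bank with crate K6 and crate M1.
6. Farmer goes back to the west bank with crate R3.
7. Farmer goes to the east bank with crate K2 and crate K5.
8. Farmer goes back to the west bank with crate K2.
9. Farmer goes to the east bank with crate K2 and crate R7.
10. Farmer goes back to the west bank with crate K2.
11. Farmer goes to the east bank with crate K2 and crate R5.
12. Farmer goes back to the west bank with crate K2.
13. Farmer goes to the east bank with crate K2 and crate R3.

13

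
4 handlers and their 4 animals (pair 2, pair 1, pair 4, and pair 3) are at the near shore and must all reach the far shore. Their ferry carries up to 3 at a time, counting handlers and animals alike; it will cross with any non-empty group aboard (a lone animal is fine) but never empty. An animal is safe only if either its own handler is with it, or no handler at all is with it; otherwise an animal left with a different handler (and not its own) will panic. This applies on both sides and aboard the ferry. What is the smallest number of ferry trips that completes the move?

9

Counting alone: each trip to the far shore takes at most 3 across and each return brings at least 1 back, so after t trips out (and t−1 returns) at most 3t − (t−1) of the 8 are across; that first reaches 8 at t = 4, so at least 7 crossings are needed.
The safety rule pushes this higher. Following every safe sequence of crossings, the most of the 8 that can be at the far shore as the ferry arrives there on crossing 7 is 7 — never all 8.
So no plan with fewer than 9 crossings exists, and this one achieves 9:
1. animal 2 and handler 2 cross → the far shore.
2. handler 2 crosses ← the near shore.
3. animal 1, handler 1, and handler 2 cross → the far shore.
4. animal 2 and handler 2 cross ← the near shore.
5. handler 2, handler 3, and handler 4 cross → the far shore.
6. animal 1 crosses ← the near shore.
7. animal 1 and animal 2 cross → the far shore.
8. animal 2 crosses ← the near shore.
9. animal 2, animal 3, and animal 4 cross → the far shore.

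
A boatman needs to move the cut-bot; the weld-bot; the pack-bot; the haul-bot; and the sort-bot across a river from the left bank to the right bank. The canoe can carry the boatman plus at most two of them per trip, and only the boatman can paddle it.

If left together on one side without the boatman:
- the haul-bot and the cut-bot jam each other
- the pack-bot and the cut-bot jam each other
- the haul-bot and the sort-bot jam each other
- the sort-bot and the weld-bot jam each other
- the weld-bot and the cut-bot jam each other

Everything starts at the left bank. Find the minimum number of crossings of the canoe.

7

Counting alone: the boatman can take at most 2 across per trip to the right bank, so moving all 5 needs at least 3 loaded trips out, with a return between consecutive ones — at least 5 crossings.
The safety rule pushes this higher. Following every safe sequence of crossings, the most of the 5 that can be at the right bank as the canoe arrives there on crossing 5 is 4 — never all 5.
So no plan with fewer than 7 crossings exists, and this one achieves 7:
1. Boatman goes to the right bank with the cut-bot and the sort-bot.
2. Boatman goes back to the left bank alone.
3. Boatman goes to the right bank with the weld-bot.
4. Boatman goes back to the left bank with the cut-bot and the sort-bot.
5. Boatman goes to the right bank with the haul-bot and the pack-bot.
6. Boatman goes back to the left bank alone.
7. Boatman goes to the right bank with the cut-bot and the sort-bot.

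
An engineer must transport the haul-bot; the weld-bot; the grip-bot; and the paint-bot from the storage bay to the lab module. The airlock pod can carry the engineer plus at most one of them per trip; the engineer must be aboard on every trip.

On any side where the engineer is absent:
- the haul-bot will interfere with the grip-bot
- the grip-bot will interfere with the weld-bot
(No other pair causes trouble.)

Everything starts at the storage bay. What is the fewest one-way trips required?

9

Counting alone: the engineer can take at most 1 across per trip to the lab module, so moving all 4 needs at least 4 loaded trips out, with a return between consecutive ones — at least 7 crossings.
The safety rule pushes this higher. Following every safe sequence of crossings, the most of the 4 that can be at the lab module as the airlock pod arrives there on crossing 7 is 3 — never all 4.
So no plan with fewer than 9 crossings exists, and this one achieves 9:
1. Engineer goes to the lab module with the grip-bot.
2. Engineer goes back to the storage bay alone.
3. Engineer goes to the lab module with the haul-bot.
4. Engineer goes back to the storage bay with the grip-bot.
5. Engineer goes to the lab module with the weld-bot.
6. Engineer goes back to the storage bay alone.
7. Engineer goes to the lab module with the paint-bot.
8. Engineer goes back to the storage bay alone.
9. Engineer goes to the lab module with the grip-bot.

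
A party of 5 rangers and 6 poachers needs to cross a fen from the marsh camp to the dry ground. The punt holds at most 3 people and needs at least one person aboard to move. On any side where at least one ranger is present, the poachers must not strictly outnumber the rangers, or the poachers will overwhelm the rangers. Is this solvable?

No

The poachers already outnumber the rangers at the marsh camp before anyone moves, so the starting position itself is disallowed.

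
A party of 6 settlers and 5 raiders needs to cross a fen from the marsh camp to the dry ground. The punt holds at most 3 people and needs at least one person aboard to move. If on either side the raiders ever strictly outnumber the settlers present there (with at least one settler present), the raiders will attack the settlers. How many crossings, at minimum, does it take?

9

Counting alone: each trip to the dry ground takes at most 3 across and each return brings at least 1 back, so after t trips out (and t−1 returns) at most 3t − (t−1) of the 11 are across; that first reaches 11 at t = 5, so at least 9 crossings are needed.
The plan below uses exactly 9 crossings, so it is optimal:
1. 3 raiders → the dry ground.  (the marsh camp: 6S 2R; the dry ground: 0S 3R)
2. 1 raider ← the marsh camp.  (the marsh camp: 6S 3R; the dry ground: 0S 2R)
3. 3 settlers → the dry ground.  (the marsh camp: 3S 3R; the dry ground: 3S 2R)
4. 1 settler ← the marsh camp.  (the marsh camp: 4S 3R; the dry ground: 2S 2R)
5. 2 settlers and 1 raider → the dry ground.  (the marsh camp: 2S 2R; the dry ground: 4S 3R)
6. 1 settler ← the marsh camp.  (the marsh camp: 3S 2R; the dry ground: 3S 3R)
7. 2 settlers and 1 raider → the dry ground.  (the marsh camp: 1S 1R; the dry ground: 5S 4R)
8. 1 settler ← the marsh camp.  (the marsh camp: 2S 1R; the dry ground: 4S 4R)
9. 2 settlers and 1 raider → the dry ground.  (the marsh camp: 0S 0R; the dry ground: 6S 5R)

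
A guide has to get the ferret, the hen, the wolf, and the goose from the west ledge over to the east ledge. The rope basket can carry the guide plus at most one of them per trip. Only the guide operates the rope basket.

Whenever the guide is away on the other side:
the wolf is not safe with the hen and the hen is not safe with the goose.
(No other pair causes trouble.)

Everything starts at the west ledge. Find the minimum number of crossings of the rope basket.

9

Counting alone: the guide can take at most 1 across per trip to the east ledge, so moving all 4 needs at least 4 loaded trips out, with a return between consecutive ones — at least 7 crossings.
The safety rule pushes this higher. Following every safe sequence of crossings, the most of the 4 that can be at the east ledge as the rope basket arrives there on crossing 7 is 3 — never all 4.
So no plan with fewer than 9 crossings exists, and this one achieves 9:
1. Guide goes to the east ledge with the hen.
2. Guide goes back to the west ledge alone.
3. Guide goes to the east ledge with the ferret.
4. Guide goes back to the west ledge alone.
5. Guide goes to the east ledge with the wolf.
6. Guide goes back to the west ledge with the hen.
7. Guide goes to the east ledge with the goose.
8. Guide goes back to the west ledge alone.
9. Guide goes to the east ledge with the hen.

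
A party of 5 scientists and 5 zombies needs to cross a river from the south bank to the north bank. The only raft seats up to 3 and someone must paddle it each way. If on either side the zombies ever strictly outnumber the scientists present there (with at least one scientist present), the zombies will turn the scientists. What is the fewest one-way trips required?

11

Counting alone: each trip to the north bank takes at most 3 across and each return brings at least 1 back, so after t trips out (and t−1 returns) at most 3t − (t−1) of the 10 are across; that first reaches 10 at t = 5, so at least 9 crossings are needed.
The safety rule pushes this higher. Following every safe sequence of crossings, the most of the 10 that can be at the north bank as the raft arrives there on crossing 9 is 9 — never all 10.
So no plan with fewer than 11 crossings exists, and this one achieves 11:
1. 2 zombies → the north bank.  (the south bank: 5S 3Z; the north bank: 0S 2Z)
2. 1 zombie ← the south bank.  (the south bank: 5S 4Z; the north bank: 0S 1Z)
3. 3 zombies → the north bank.  (the south bank: 5S 1Z; the north bank: 0S 4Z)
4. 1 zombie ← the south bank.  (the south bank: 5S 2Z; the north bank: 0S 3Z)
5. 3 scientists → the north bank.  (the south bank: 2S 2Z; the north bank: 3S 3Z)
6. 1 scientist and 1 zombie ← the south bank.  (the south bank: 3S 3Z; the north bank: 2S 2Z)
7. 3 scientists → the north bank.  (the south bank: 0S 3Z; the north bank: 5S 2Z)
8. 1 zombie ← the south bank.  (the south bank: 0S 4Z; the north bank: 5S 1Z)
9. 2 zombies → the north bank.  (the south bank: 0S 2Z; the north bank: 5S 3Z)
10. 1 zombie ← the south bank.  (the south bank: 0S 3Z; the north bank: 5S 2Z)
11. 3 zombies → the north bank.  (the south bank: 0S 0Z; the north bank: 5S 5Z)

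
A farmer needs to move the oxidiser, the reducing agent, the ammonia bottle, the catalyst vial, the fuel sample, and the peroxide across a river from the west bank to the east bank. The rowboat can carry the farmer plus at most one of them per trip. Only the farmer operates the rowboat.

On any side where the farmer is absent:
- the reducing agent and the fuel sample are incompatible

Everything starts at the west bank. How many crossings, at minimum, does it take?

Counting alone: the farmer can take at most 1 across per trip to the east bank, so moving all 6 needs at least 6 loaded trips out, with a return between consecutive ones — at least 11 crossings.
The plan below uses exactly 11 crossings, so it is optimal:
1. Farmer goes to the east bank with the reducing agent.  [the west bank: the ammonia bottle, the catalyst vial, the fuel sample, the oxidiser, the peroxide | the east bank: the reducing agent]
2. Farmer goes back to the west bank alone.  [the west bank: the ammonia bottle, the catalyst vial, the fuel sample, the oxidiser, the peroxide | the east bank: the reducing agent]
3. Farmer goes to the east bank with the oxidiser.  [the west bank: the ammonia bottle, the catalyst vial, the fuel sample, the peroxide | the east bank: the oxidiser, the reducing agent]
4. Farmer goes back to the west bank alone.  [the west bank: the ammonia bottle, the catalyst vial, the fuel sample, the peroxide | the east bank: the oxidiser, the reducing agent]
5. Farmer goes to the east bank with the ammonia bottle.  [the west bank: the catalyst vial, the fuel sample, the peroxide | the east bank: the ammonia bottle, the oxidiser, the reducing agent]
6. Farmer goes back to the west bank alone.  [the west bank: the catalyst vial, the fuel sample, the peroxide | the east bank: the ammonia bottle, the oxidiser, the reducing agent]
7. Farmer goes to the east bank with the catalyst vial.  [the west bank: the fuel sample, the peroxide | the east bank: the ammonia bottle, the catalyst vial, the oxidiser, the reducing agent]
8. Farmer goes back to the west bank alone.  [the west bank: the fuel sample, the peroxide | the east bank: the ammonia bottle, the catalyst vial, the oxidiser, the reducing agent]
9. Farmer goes to the east bank with the peroxide.  [the west bank: the fuel sample | the east bank: the ammonia bottle, the catalyst vial, the oxidiser, the peroxide, the reducing agent]
10. Farmer goes back to the west bank alone.  [the west bank: the fuel sample | the east bank: the ammonia bottle, the catalyst vial, the oxidiser, the peroxide, the reducing agent]
11. Farmer goes to the east bank with the fuel sample.  [the west bank: — | the east bank: the ammonia bottle, the catalyst vial, the fuel sample, the oxidiser, the peroxide, the reducing agent]

11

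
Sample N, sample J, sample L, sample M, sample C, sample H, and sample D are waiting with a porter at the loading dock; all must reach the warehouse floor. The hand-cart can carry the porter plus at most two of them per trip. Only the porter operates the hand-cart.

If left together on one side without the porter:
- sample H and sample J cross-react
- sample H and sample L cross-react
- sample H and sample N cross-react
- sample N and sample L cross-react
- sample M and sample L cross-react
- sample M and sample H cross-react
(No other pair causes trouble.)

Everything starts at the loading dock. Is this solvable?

1. Porter goes to the warehouse floor with sample H and sample L.
2. Porter goes back to the loading dock with sample L.
3. Porter goes to the warehouse floor with sample M and sample N.
4. Porter goes back to the loading dock with sample H.
5. Porter goes to the warehouse floor with sample J and sample L.
6. Porter goes back to the loading dock with sample L.
7. Porter goes to the warehouse floor with sample C and sample L.
8. Porter goes back to the loading dock with sample L.
9. Porter goes to the warehouse floor with sample D and sample L.
10. Porter goes back to the loading dock with sample L.
11. Porter goes to the warehouse floor with sample H and sample L.

Yes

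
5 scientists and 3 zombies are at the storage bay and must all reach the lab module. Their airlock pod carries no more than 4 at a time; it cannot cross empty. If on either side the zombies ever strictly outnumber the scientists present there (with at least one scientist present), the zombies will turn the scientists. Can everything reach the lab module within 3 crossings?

No

Counting alone: each trip to the lab module takes at most 4 across and each return brings at least 1 back, so after t trips out (and t−1 returns) at most 4t − (t−1) of the 8 are across; that first reaches 8 at t = 3, so at least 5 crossings are needed.
Since 3 < 5, 3 crossings cannot be enough. (The shortest complete plan in fact takes 5:)
1. 2 zombies → the lab module.  (the storage bay: 5S 1Z; the lab module: 0S 2Z)
2. 1 zombie ← the storage bay.  (the storage bay: 5S 2Z; the lab module: 0S 1Z)
3. 3 scientists and 1 zombie → the lab module.  (the storage bay: 2S 1Z; the lab module: 3S 2Z)
4. 1 zombie ← the storage bay.  (the storage bay: 2S 2Z; the lab module: 3S 1Z)
5. 2 scientists and 2 zombies → the lab module.  (the storage bay: 0S 0Z; the lab module: 5S 3Z)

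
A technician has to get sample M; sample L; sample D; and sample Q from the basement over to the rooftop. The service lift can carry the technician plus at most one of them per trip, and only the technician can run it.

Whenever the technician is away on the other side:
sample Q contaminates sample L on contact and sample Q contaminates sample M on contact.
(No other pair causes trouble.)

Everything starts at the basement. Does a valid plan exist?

1. Technician goes to the rooftop with sample Q.
2. Technician goes back to the basement alone.
3. Technician goes to the rooftop with sample M.
4. Technician goes back to the basement with sample Q.
5. Technician goes to the rooftop with sample L.
6. Technician goes back to the basement alone.
7. Technician goes to the rooftop with sample D.
8. Technician goes back to the basement alone.
9. Technician goes to the rooftop with sample Q.

Yes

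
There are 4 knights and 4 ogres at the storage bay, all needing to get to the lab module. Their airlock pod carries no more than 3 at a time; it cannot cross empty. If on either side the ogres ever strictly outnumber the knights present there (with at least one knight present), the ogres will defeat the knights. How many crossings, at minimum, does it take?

Counting alone: each trip to the lab module takes at most 3 across and each return brings at least 1 back, so after t trips out (and t−1 returns) at most 3t − (t−1) of the 8 are across; that first reaches 8 at t = 4, so at least 7 crossings are needed.
The safety rule pushes this higher. Following every safe sequence of crossings, the most of the 8 that can be at the lab module as the airlock pod arrives there on crossing 7 is 7 — never all 8.
So no plan with fewer than 9 crossings exists, and this one achieves 9:
1. 2 ogres → the lab module.  (the storage bay: 4K 2O; the lab module: 0K 2O)
2. 1 ogre ← the storage bay.  (the storage bay: 4K 3O; the lab module: 0K 1O)
3. 3 ogres → the lab module.  (the storage bay: 4K 0O; the lab module: 0K 4O)
4. 1 ogre ← the storage bay.  (the storage bay: 4K 1O; the lab module: 0K 3O)
5. 3 knights → the lab module.  (the storage bay: 1K 1O; the lab module: 3K 3O)
6. 1 knight and 1 ogre ← the storage bay.  (the storage bay: 2K 2O; the lab module: 2K 2O)
7. 2 knights → the lab module.  (the storage bay: 0K 2O; the lab module: 4K 2O)
8. 1 ogre ← the storage bay.  (the storage bay: 0K 3O; the lab module: 4K 1O)
9. 3 ogres → the lab module.  (the storage bay: 0K 0O; the lab module: 4K 4O)

9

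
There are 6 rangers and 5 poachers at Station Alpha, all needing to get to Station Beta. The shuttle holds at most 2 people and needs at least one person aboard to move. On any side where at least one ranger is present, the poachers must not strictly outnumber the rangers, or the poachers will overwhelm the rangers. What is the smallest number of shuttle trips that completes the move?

19

Counting alone: each trip to Station Beta takes at most 2 across and each return brings at least 1 back, so after t trips out (and t−1 returns) at most 2t − (t−1) of the 11 are across; that first reaches 11 at t = 10, so at least 19 crossings are needed.
The plan below uses exactly 19 crossings, so it is optimal:
1. 2 poachers → Station Beta.  (Station Alpha: 6R 3P; Station Beta: 0R 2P)
2. 1 poacher ← Station Alpha.  (Station Alpha: 6R 4P; Station Beta: 0R 1P)
3. 2 poachers → Station Beta.  (Station Alpha: 6R 2P; Station Beta: 0R 3P)
4. 1 poacher ← Station Alpha.  (Station Alpha: 6R 3P; Station Beta: 0R 2P)
5. 2 rangers → Station Beta.  (Station Alpha: 4R 3P; Station Beta: 2R 2P)
6. 1 poacher ← Station Alpha.  (Station Alpha: 4R 4P; Station Beta: 2R 1P)
7. 1 ranger and 1 poacher → Station Beta.  (Station Alpha: 3R 3P; Station Beta: 3R 2P)
8. 1 ranger ← Station Alpha.  (Station Alpha: 4R 3P; Station Beta: 2R 2P)
9. 1 ranger and 1 poacher → Station Beta.  (Station Alpha: 3R 2P; Station Beta: 3R 3P)
10. 1 poacher ← Station Alpha.  (Station Alpha: 3R 3P; Station Beta: 3R 2P)
11. 1 ranger and 1 poacher → Station Beta.  (Station Alpha: 2R 2P; Station Beta: 4R 3P)
12. 1 ranger ← Station Alpha.  (Station Alpha: 3R 2P; Station Beta: 3R 3P)
13. 1 ranger and 1 poacher → Station Beta.  (Station Alpha: 2R 1P; Station Beta: 4R 4P)
14. 1 poacher ← Station Alpha.  (Station Alpha: 2R 2P; Station Beta: 4R 3P)
15. 1 ranger and 1 poacher → Station Beta.  (Station Alpha: 1R 1P; Station Beta: 5R 4P)
16. 1 ranger ← Station Alpha.  (Station Alpha: 2R 1P; Station Beta: 4R 4P)
17. 1 ranger and 1 poacher → Station Beta.  (Station Alpha: 1R 0P; Station Beta: 5R 5P)
18. 1 poacher ← Station Alpha.  (Station Alpha: 1R 1P; Station Beta: 5R 4P)
19. 1 ranger and 1 poacher → Station Beta.  (Station Alpha: 0R 0P; Station Beta: 6R 5P)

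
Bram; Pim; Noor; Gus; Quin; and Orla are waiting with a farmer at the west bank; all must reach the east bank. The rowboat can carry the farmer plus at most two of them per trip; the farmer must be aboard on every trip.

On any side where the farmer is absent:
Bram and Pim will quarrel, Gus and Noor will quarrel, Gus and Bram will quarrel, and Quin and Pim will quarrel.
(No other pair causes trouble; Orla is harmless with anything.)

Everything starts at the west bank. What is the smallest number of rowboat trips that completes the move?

Counting alone: the farmer can take at most 2 across per trip to the east bank, so moving all 6 needs at least 3 loaded trips out, with a return between consecutive ones — at least 5 crossings.
The safety rule pushes this higher. Following every safe sequence of crossings, the most of the 6 that can be at the east bank as the rowboat arrives there on crossing 5 is 5 — never all 6.
So no plan with fewer than 7 crossings exists, and this one achieves 7:
1. Farmer goes to the east bank with Gus and Pim.  [the west bank: Bram, Noor, Orla, Quin | the east bank: Gus, Pim]
2. Farmer goes back to the west bank alone.  [the west bank: Bram, Noor, Orla, Quin | the east bank: Gus, Pim]
3. Farmer goes to the east bank with Bram and Noor.  [the west bank: Orla, Quin | the east bank: Bram, Gus, Noor, Pim]
4. Farmer goes back to the west bank with Gus and Pim.  [the west bank: Gus, Orla, Pim, Quin | the east bank: Bram, Noor]
5. Farmer goes to the east bank with Orla and Quin.  [the west bank: Gus, Pim | the east bank: Bram, Noor, Orla, Quin]
6. Farmer goes back to the west bank alone.  [the west bank: Gus, Pim | the east bank: Bram, Noor, Orla, Quin]
7. Farmer goes to the east bank with Gus and Pim.  [the west bank: — | the east bank: Bram, Gus, Noor, Orla, Pim, Quin]

7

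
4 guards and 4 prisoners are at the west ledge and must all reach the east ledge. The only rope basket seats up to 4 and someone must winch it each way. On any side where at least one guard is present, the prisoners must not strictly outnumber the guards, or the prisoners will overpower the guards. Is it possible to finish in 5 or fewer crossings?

Yes — this plan uses 5 crossings (≤ 5):
1. 2 prisoners → the east ledge.  (the west ledge: 4G 2P; the east ledge: 0G 2P)
2. 1 prisoner ← the west ledge.  (the west ledge: 4G 3P; the east ledge: 0G 1P)
3. 4 guards → the east ledge.  (the west ledge: 0G 3P; the east ledge: 4G 1P)
4. 1 prisoner ← the west ledge.  (the west ledge: 0G 4P; the east ledge: 4G 0P)
5. 4 prisoners → the east ledge.  (the west ledge: 0G 0P; the east ledge: 4G 4P)

Yes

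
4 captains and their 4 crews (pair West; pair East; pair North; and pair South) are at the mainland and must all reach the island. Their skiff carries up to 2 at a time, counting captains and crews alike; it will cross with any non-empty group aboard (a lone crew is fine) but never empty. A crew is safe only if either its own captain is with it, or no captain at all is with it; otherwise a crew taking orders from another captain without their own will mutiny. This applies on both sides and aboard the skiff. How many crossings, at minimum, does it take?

impossible

Following every safe sequence of crossings from the start, the most of the 8 that can be at the island as the skiff arrives there on crossings 1, 3, 5 is 2, 3, 4 respectively; the best ever achieved is 4 of 8.
From crossing 7 on, no configuration arises that was not already reachable earlier: only 44 distinct safe configurations (who is on which side, and where the skiff is) can ever be reached, none of them has everyone across, and every continuation just revisits them. So no valid plan exists.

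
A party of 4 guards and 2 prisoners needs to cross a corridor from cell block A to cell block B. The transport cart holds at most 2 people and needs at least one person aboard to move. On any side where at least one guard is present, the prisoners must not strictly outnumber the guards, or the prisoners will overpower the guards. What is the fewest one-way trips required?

9

Counting alone: each trip to cell block B takes at most 2 across and each return brings at least 1 back, so after t trips out (and t−1 returns) at most 2t − (t−1) of the 6 are across; that first reaches 6 at t = 5, so at least 9 crossings are needed.
The plan below uses exactly 9 crossings, so it is optimal:
1. 2 prisoners → cell block B.  (cell block A: 4G 0P; cell block B: 0G 2P)
2. 1 prisoner ← cell block A.  (cell block A: 4G 1P; cell block B: 0G 1P)
3. 2 guards → cell block B.  (cell block A: 2G 1P; cell block B: 2G 1P)
4. 1 prisoner ← cell block A.  (cell block A: 2G 2P; cell block B: 2G 0P)
5. 2 prisoners → cell block B.  (cell block A: 2G 0P; cell block B: 2G 2P)
6. 1 prisoner ← cell block A.  (cell block A: 2G 1P; cell block B: 2G 1P)
7. 1 guard and 1 prisoner → cell block B.  (cell block A: 1G 0P; cell block B: 3G 2P)
8. 1 prisoner ← cell block A.  (cell block A: 1G 1P; cell block B: 3G 1P)
9. 1 guard and 1 prisoner → cell block B.  (cell block A: 0G 0P; cell block B: 4G 2P)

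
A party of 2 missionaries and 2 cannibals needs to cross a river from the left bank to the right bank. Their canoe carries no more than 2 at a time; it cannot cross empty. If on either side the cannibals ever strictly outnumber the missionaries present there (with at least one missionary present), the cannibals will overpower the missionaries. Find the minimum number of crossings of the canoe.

Counting alone: each trip to the right bank takes at most 2 across and each return brings at least 1 back, so after t trips out (and t−1 returns) at most 2t − (t−1) of the 4 are across; that first reaches 4 at t = 3, so at least 5 crossings are needed.
The plan below uses exactly 5 crossings, so it is optimal:
1. 2 cannibals → the right bank.  (the left bank: 2M 0C; the right bank: 0M 2C)
2. 1 cannibal ← the left bank.  (the left bank: 2M 1C; the right bank: 0M 1C)
3. 2 missionaries → the right bank.  (the left bank: 0M 1C; the right bank: 2M 1C)
4. 1 cannibal ← the left bank.  (the left bank: 0M 2C; the right bank: 2M 0C)
5. 2 cannibals → the right bank.  (the left bank: 0M 0C; the right bank: 2M 2C)

5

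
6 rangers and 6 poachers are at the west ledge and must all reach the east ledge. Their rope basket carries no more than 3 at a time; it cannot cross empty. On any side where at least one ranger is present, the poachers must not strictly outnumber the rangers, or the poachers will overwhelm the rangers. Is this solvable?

Following every safe sequence of crossings from the start, the most of the 12 that can be at the east ledge as the rope basket arrives there on crossings 1, 3, 5 is 3, 5, 6 respectively; the best ever achieved is 6 of 12.
From crossing 7 on, no configuration arises that was not already reachable earlier: only 17 distinct safe configurations (who is on which side, and where the rope basket is) can ever be reached, none of them has everyone across, and every continuation just revisits them. They are: 0 rangers + 0 poachers across (rope basket back at the start); 0 rangers + 1 poacher across (rope basket there); 0 rangers + 1 poacher across (rope basket back at the start); 0 rangers + 2 poachers across (rope basket there); 0 rangers + 2 poachers across (rope basket back at the start); 0 rangers + 3 poachers across (rope basket there); 0 rangers + 3 poachers across (rope basket back at the start); 0 rangers + 4 poachers across (rope basket there); 0 rangers + 4 poachers across (rope basket back at the start); 0 rangers + 5 poachers across (rope basket there); 0 rangers + 5 poachers across (rope basket back at the start); 0 rangers + 6 poachers across (rope basket there); 1 ranger + 1 poacher across (rope basket there); 1 ranger + 1 poacher across (rope basket back at the start); 2 rangers + 2 poachers across (rope basket there); 2 rangers + 2 poachers across (rope basket back at the start); 3 rangers + 3 poachers across (rope basket there). So no valid plan exists.

No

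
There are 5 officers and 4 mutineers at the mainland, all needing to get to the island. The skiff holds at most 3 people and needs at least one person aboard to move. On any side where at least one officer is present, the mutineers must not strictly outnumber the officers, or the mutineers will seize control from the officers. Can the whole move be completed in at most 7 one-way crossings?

Yes

Yes — this plan uses 7 crossings (≤ 7):
1. 3 mutineers → the island.  (the mainland: 5O 1M; the island: 0O 3M)
2. 1 mutineer ← the mainland.  (the mainland: 5O 2M; the island: 0O 2M)
3. 3 officers → the island.  (the mainland: 2O 2M; the island: 3O 2M)
4. 1 officer ← the mainland.  (the mainland: 3O 2M; the island: 2O 2M)
5. 2 officers and 1 mutineer → the island.  (the mainland: 1O 1M; the island: 4O 3M)
6. 1 officer ← the mainland.  (the mainland: 2O 1M; the island: 3O 3M)
7. 2 officers and 1 mutineer → the island.  (the mainland: 0O 0M; the island: 5O 4M)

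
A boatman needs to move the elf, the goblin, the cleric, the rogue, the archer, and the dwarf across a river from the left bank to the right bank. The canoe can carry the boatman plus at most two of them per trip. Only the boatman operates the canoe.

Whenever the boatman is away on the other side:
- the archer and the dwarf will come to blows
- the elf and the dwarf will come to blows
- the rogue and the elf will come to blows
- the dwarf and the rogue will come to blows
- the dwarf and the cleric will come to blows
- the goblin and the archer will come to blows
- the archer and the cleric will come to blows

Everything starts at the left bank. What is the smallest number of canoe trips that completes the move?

impossible

Whatever the first load, the items left behind include a forbidden pair without the boatman. No opening move is safe, so no plan exists.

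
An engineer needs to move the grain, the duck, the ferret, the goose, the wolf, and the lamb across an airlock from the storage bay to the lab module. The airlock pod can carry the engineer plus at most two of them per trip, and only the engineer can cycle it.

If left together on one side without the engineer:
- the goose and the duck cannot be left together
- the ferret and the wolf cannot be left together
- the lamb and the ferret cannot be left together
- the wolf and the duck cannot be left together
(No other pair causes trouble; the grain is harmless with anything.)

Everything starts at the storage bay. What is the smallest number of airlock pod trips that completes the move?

7

Counting alone: the engineer can take at most 2 across per trip to the lab module, so moving all 6 needs at least 3 loaded trips out, with a return between consecutive ones — at least 5 crossings.
The safety rule pushes this higher. Following every safe sequence of crossings, the most of the 6 that can be at the lab module as the airlock pod arrives there on crossing 5 is 5 — never all 6.
So no plan with fewer than 7 crossings exists, and this one achieves 7:
1. Engineer goes to the lab module with the duck and the ferret.
2. Engineer goes back to the storage bay alone.
3. Engineer goes to the lab module with the goose and the grain.
4. Engineer goes back to the storage bay with the duck.
5. Engineer goes to the lab module with the lamb and the wolf.
6. Engineer goes back to the storage bay with the ferret.
7. Engineer goes to the lab module with the duck and the ferret.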